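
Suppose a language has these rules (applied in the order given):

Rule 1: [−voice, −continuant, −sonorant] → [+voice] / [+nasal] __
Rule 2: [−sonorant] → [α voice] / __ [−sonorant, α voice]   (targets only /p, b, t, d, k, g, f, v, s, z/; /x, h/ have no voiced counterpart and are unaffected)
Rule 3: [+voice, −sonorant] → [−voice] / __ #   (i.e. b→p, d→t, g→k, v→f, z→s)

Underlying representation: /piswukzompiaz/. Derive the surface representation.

Rule 1 (post-nasal voicing): /p/ is a voiceless stop immediately after the nasal /m/, so it voices to [b]. /piswukzompiaz/ → piswukzombiaz.
Rule 2 (regressive voicing assimilation): /k/ precedes the voiced obstruent /z/, so it voices to [g] by assimilation. /piswukzombiaz/ → piswugzombiaz.
Rule 3 (final devoicing): /z/ is a voiced obstruent in word-final position, so it devoices to [s]. /piswugzombiaz/ → piswugzombias.

piswugzombias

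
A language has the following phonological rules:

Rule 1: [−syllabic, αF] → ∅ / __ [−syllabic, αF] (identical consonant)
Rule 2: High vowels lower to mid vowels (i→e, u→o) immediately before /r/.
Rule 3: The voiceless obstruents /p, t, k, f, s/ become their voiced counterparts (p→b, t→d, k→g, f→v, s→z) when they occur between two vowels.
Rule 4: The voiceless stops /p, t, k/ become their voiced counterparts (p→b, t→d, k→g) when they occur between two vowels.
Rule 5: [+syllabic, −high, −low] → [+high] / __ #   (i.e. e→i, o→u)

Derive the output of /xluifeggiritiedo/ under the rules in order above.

xluivegeridiedu

Rule 1 (degemination): /gg/ is a geminate; the first /g/ deletes. /xluifeggiritiedo/ → xluifegiritiedo.
Rule 2 (pre-rhotic lowering): /i/ is a high vowel immediately before /r/, so it lowers to [e]. /xluifegiritiedo/ → xluifegeritiedo.
Rule 3 (intervocalic voicing): /f/ is a voiceless obstruent between vowels /i/ and /e/, so it voices to [v]. /t/ is a voiceless obstruent between vowels /i/ and /i/, so it voices to [d]. /xluifegeritiedo/ → xluivegeridiedo.
Rule 4 (intervocalic voicing): no segment meets the environment; /xluivegeridiedo/ is unchanged.
Rule 5 (final vowel raising): /o/ is a mid vowel in word-final position, so it raises to [u]. /xluivegeridiedo/ → xluivegeridiedu.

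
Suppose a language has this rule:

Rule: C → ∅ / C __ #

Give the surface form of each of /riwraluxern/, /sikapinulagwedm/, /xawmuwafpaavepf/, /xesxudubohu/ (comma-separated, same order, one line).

riwraluxer, sikapinulagwed, xawmuwafpaavep, xesxudubohu

/riwraluxern/: /n/ is the second consonant of a word-final cluster /rn/, so it deletes. → [riwraluxer].
/sikapinulagwedm/: /m/ is the second consonant of a word-final cluster /dm/, so it deletes. → [sikapinulagwed].
/xawmuwafpaavepf/: /f/ is the second consonant of a word-final cluster /pf/, so it deletes. → [xawmuwafpaavep].
/xesxudubohu/: the rule's environment is not met; surfaces unchanged as [xesxudubohu].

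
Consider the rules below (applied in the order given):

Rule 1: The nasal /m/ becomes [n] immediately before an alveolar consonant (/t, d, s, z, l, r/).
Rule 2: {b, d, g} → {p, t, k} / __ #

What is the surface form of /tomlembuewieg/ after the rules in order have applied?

Rule 1 (nasal place assimilation): /m/ precedes the alveolar consonant /l/, so it assimilates in place to [n]. /tomlembuewieg/ → tonlembuewieg.
Rule 2 (final devoicing): /g/ is a voiced stop in word-final position, so it devoices to [k]. /tonlembuewieg/ → tonlembuewiek.

tonlembuewiek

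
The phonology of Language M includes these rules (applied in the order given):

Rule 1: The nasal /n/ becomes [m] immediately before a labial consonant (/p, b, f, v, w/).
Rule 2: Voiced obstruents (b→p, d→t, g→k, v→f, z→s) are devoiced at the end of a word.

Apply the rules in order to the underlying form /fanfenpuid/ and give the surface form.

famfempuit

Rule 1 (nasal place assimilation): /n/ precedes the labial consonant /f/, so it assimilates in place to [m]. /n/ precedes the labial consonant /p/, so it assimilates in place to [m]. /fanfenpuid/ → famfempuid.
Rule 2 (final devoicing): /d/ is a voiced obstruent in word-final position, so it devoices to [t]. /famfempuid/ → famfempuit.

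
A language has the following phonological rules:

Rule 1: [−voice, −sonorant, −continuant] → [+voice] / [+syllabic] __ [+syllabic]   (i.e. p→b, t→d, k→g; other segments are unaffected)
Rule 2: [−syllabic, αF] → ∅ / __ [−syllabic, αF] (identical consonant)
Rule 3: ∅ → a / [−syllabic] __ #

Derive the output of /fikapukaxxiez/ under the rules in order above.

figabugaxieza

Rule 1 (intervocalic voicing): /k/ is a voiceless stop between vowels /i/ and /a/, so it voices to [g]. /p/ is a voiceless stop between vowels /a/ and /u/, so it voices to [b]. /k/ is a voiceless stop between vowels /u/ and /a/, so it voices to [g]. /fikapukaxxiez/ → figabugaxxiez.
Rule 2 (degemination): /xx/ is a geminate; the first /x/ deletes. /figabugaxxiez/ → figabugaxiez.
Rule 3 (final a-epenthesis): the form ends in the consonant /z/, so [a] is inserted word-finally. /figabugaxiez/ → figabugaxieza.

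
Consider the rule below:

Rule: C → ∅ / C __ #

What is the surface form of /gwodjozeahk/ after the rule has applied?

/k/ is the second consonant of a word-final cluster /hk/, so it deletes.
Surface form: [gwodjozeah].

gwodjozeah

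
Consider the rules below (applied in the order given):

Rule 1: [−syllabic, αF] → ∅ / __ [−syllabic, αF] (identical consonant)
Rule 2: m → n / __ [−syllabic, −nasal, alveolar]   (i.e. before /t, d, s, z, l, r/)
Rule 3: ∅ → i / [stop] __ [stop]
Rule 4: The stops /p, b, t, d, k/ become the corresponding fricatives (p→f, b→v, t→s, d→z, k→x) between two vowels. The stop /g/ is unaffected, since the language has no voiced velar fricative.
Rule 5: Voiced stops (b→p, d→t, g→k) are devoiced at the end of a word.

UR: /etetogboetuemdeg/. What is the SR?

esesogivoesuendek

Rule 1 (degemination): no segment meets the environment; /etetogboetuemdeg/ is unchanged.
Rule 2 (nasal place assimilation): /m/ precedes the alveolar consonant /d/, so it assimilates in place to [n]. /etetogboetuemdeg/ → etetogboetuendeg.
Rule 3 (stop-cluster i-epenthesis): /g/ and /b/ form a stop–stop cluster, so [i] is inserted between them. /etetogboetuendeg/ → etetogiboetuendeg.
Rule 4 (intervocalic spirantization): /t/ is a stop between vowels /e/ and /e/, so it spirantizes to the fricative [s]. /t/ is a stop between vowels /e/ and /o/, so it spirantizes to the fricative [s]. /b/ is a stop between vowels /i/ and /o/, so it spirantizes to the fricative [v]. /t/ is a stop between vowels /e/ and /u/, so it spirantizes to the fricative [s]. /etetogiboetuendeg/ → esesogivoesuendeg.
Rule 5 (final devoicing): /g/ is a voiced stop in word-final position, so it devoices to [k]. /esesogivoesuendeg/ → esesogivoesuendek.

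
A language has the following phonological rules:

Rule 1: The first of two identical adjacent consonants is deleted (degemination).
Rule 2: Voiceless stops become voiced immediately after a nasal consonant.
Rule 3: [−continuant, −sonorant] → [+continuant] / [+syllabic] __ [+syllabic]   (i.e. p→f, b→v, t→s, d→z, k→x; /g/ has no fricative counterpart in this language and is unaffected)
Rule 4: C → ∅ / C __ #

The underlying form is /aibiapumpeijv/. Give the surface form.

Rule 1 (degemination): no segment meets the environment; /aibiapumpeijv/ is unchanged.
Rule 2 (post-nasal voicing): /p/ is a voiceless stop immediately after the nasal /m/, so it voices to [b]. /aibiapumpeijv/ → aibiapumbeijv.
Rule 3 (intervocalic spirantization): /b/ is a stop between vowels /i/ and /i/, so it spirantizes to the fricative [v]. /p/ is a stop between vowels /a/ and /u/, so it spirantizes to the fricative [f]. /aibiapumbeijv/ → aiviafumbeijv.
Rule 4 (final cluster simplification): /v/ is the second consonant of a word-final cluster /jv/, so it deletes. /aiviafumbeijv/ → aiviafumbeij.

aiviafumbeij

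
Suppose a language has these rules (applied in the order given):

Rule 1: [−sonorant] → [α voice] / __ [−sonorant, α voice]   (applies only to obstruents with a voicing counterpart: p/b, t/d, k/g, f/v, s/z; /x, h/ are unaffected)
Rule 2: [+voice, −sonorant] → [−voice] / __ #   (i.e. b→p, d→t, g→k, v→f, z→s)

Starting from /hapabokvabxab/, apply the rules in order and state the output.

hapabogvapxap

Rule 1 (regressive voicing assimilation): /k/ precedes the voiced obstruent /v/, so it voices to [g] by assimilation. /b/ precedes the voiceless obstruent /x/, so it devoices to [p] by assimilation. /hapabokvabxab/ → hapabogvapxab.
Rule 2 (final devoicing): /b/ is a voiced obstruent in word-final position, so it devoices to [p]. /hapabogvapxab/ → hapabogvapxap.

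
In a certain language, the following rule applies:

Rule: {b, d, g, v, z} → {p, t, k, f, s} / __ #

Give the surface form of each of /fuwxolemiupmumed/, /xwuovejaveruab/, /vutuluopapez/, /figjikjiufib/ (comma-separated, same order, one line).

fuwxolemiupmumet, xwuovejaveruap, vutuluopapes, figjikjiufip

/fuwxolemiupmumed/: /d/ is a voiced obstruent in word-final position, so it devoices to [t]. → [fuwxolemiupmumet].
/xwuovejaveruab/: /b/ is a voiced obstruent in word-final position, so it devoices to [p]. → [xwuovejaveruap].
/vutuluopapez/: /z/ is a voiced obstruent in word-final position, so it devoices to [s]. → [vutuluopapes].
/figjikjiufib/: /b/ is a voiced obstruent in word-final position, so it devoices to [p]. → [figjikjiufip].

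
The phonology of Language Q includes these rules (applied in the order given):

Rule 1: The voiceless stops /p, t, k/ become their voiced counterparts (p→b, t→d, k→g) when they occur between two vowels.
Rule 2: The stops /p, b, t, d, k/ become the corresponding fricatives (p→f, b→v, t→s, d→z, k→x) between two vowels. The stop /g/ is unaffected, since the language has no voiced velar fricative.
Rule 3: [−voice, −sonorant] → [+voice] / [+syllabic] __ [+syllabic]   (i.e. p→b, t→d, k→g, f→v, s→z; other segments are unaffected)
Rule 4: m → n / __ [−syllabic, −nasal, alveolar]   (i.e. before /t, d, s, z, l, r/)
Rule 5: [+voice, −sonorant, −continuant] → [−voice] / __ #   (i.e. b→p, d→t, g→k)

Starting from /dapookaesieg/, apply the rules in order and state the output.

davoogaeziek

Rule 1 (intervocalic voicing): /p/ is a voiceless stop between vowels /a/ and /o/, so it voices to [b]. /k/ is a voiceless stop between vowels /o/ and /a/, so it voices to [g]. /dapookaesieg/ → daboogaesieg.
Rule 2 (intervocalic spirantization): /b/ is a stop between vowels /a/ and /o/, so it spirantizes to the fricative [v]. /daboogaesieg/ → davoogaesieg.
Rule 3 (intervocalic voicing): /s/ is a voiceless obstruent between vowels /e/ and /i/, so it voices to [z]. /davoogaesieg/ → davoogaezieg.
Rule 4 (nasal place assimilation): no segment meets the environment; /davoogaezieg/ is unchanged.
Rule 5 (final devoicing): /g/ is a voiced stop in word-final position, so it devoices to [k]. /davoogaezieg/ → davoogaeziek.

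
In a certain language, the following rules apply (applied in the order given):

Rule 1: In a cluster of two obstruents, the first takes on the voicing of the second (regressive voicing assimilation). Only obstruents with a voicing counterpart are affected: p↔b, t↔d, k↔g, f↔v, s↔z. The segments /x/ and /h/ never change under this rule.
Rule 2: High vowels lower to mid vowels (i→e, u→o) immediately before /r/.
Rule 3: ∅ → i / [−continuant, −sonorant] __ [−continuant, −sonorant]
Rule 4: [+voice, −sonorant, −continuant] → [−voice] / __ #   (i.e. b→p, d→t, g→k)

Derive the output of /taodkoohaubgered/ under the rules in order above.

Rule 1 (regressive voicing assimilation): /d/ precedes the voiceless obstruent /k/, so it devoices to [t] by assimilation. /taodkoohaubgered/ → taotkoohaubgered.
Rule 2 (pre-rhotic lowering): no segment meets the environment; /taotkoohaubgered/ is unchanged.
Rule 3 (stop-cluster i-epenthesis): /t/ and /k/ form a stop–stop cluster, so [i] is inserted between them. /b/ and /g/ form a stop–stop cluster, so [i] is inserted between them. /taotkoohaubgered/ → taotikoohaubigered.
Rule 4 (final devoicing): /d/ is a voiced stop in word-final position, so it devoices to [t]. /taotikoohaubigered/ → taotikoohaubigeret.

taotikoohaubigeret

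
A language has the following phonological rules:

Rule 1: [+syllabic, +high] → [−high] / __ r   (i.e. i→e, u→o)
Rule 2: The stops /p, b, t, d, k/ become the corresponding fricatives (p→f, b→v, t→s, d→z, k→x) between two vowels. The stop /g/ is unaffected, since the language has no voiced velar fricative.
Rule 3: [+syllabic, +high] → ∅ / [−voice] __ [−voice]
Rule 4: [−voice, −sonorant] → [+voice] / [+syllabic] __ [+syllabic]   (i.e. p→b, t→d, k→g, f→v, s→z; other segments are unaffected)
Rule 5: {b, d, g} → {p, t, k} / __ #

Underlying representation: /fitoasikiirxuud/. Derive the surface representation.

fsoasxierxuut

Rule 1 (pre-rhotic lowering): /i/ is a high vowel immediately before /r/, so it lowers to [e]. /fitoasikiirxuud/ → fitoasikierxuud.
Rule 2 (intervocalic spirantization): /t/ is a stop between vowels /i/ and /o/, so it spirantizes to the fricative [s]. /k/ is a stop between vowels /i/ and /i/, so it spirantizes to the fricative [x]. /fitoasikierxuud/ → fisoasixierxuud.
Rule 3 (high vowel syncope): /i/ is a high vowel flanked by voiceless consonants /f/ and /s/, so it deletes. /i/ is a high vowel flanked by voiceless consonants /s/ and /x/, so it deletes. /fisoasixierxuud/ → fsoasxierxuud.
Rule 4 (intervocalic voicing): no segment meets the environment; /fsoasxierxuud/ is unchanged.
Rule 5 (final devoicing): /d/ is a voiced stop in word-final position, so it devoices to [t]. /fsoasxierxuud/ → fsoasxierxuut.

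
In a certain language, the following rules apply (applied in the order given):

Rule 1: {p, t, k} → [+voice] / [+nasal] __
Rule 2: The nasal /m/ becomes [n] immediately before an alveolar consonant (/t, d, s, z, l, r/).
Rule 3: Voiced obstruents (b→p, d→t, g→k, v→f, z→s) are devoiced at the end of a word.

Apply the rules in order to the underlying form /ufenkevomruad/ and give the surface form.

ufengevonruat

Rule 1 (post-nasal voicing): /k/ is a voiceless stop immediately after the nasal /n/, so it voices to [g]. /ufenkevomruad/ → ufengevomruad.
Rule 2 (nasal place assimilation): /m/ precedes the alveolar consonant /r/, so it assimilates in place to [n]. /ufengevomruad/ → ufengevonruad.
Rule 3 (final devoicing): /d/ is a voiced obstruent in word-final position, so it devoices to [t]. /ufengevonruad/ → ufengevonruat.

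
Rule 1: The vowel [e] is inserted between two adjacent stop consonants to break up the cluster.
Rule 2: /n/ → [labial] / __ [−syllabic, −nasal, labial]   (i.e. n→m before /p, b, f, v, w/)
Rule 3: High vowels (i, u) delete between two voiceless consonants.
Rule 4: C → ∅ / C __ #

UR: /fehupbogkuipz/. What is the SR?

fehpebogekuip

Rule 1 (stop-cluster e-epenthesis): /p/ and /b/ form a stop–stop cluster, so [e] is inserted between them. /g/ and /k/ form a stop–stop cluster, so [e] is inserted between them. /fehupbogkuipz/ → fehupebogekuipz.
Rule 2 (nasal place assimilation): no segment meets the environment; /fehupebogekuipz/ is unchanged.
Rule 3 (high vowel syncope): /u/ is a high vowel flanked by voiceless consonants /h/ and /p/, so it deletes. /fehupebogekuipz/ → fehpebogekuipz.
Rule 4 (final cluster simplification): /z/ is the second consonant of a word-final cluster /pz/, so it deletes. /fehpebogekuipz/ → fehpebogekuip.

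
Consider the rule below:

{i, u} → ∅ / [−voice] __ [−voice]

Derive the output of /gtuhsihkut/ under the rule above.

/u/ is a high vowel flanked by voiceless consonants /t/ and /h/, so it deletes.
/i/ is a high vowel flanked by voiceless consonants /s/ and /h/, so it deletes.
/u/ is a high vowel flanked by voiceless consonants /k/ and /t/, so it deletes.
Surface form: [gthshkt].

gthshkt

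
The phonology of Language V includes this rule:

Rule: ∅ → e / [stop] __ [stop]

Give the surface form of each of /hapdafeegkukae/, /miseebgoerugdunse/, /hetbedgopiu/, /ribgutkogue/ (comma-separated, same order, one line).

hapedafeegekukae, miseebegoerugedunse, hetebedegopiu, ribegutekogue

/hapdafeegkukae/: /p/ and /d/ form a stop–stop cluster, so [e] is inserted between them. /g/ and /k/ form a stop–stop cluster, so [e] is inserted between them. → [hapedafeegekukae].
/miseebgoerugdunse/: /b/ and /g/ form a stop–stop cluster, so [e] is inserted between them. /g/ and /d/ form a stop–stop cluster, so [e] is inserted between them. → [miseebegoerugedunse].
/hetbedgopiu/: /t/ and /b/ form a stop–stop cluster, so [e] is inserted between them. /d/ and /g/ form a stop–stop cluster, so [e] is inserted between them. → [hetebedegopiu].
/ribgutkogue/: /b/ and /g/ form a stop–stop cluster, so [e] is inserted between them. /t/ and /k/ form a stop–stop cluster, so [e] is inserted between them. → [ribegutekogue].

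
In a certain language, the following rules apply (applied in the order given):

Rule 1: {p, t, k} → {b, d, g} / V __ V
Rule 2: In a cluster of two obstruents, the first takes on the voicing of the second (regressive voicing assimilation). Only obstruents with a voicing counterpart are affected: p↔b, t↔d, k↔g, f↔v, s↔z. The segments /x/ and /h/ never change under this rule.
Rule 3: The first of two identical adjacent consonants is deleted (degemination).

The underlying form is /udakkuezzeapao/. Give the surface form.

udakuezeabao

Rule 1 (intervocalic voicing): /p/ is a voiceless stop between vowels /a/ and /a/, so it voices to [b]. /udakkuezzeapao/ → udakkuezzeabao.
Rule 2 (regressive voicing assimilation): no segment meets the environment; /udakkuezzeabao/ is unchanged.
Rule 3 (degemination): /kk/ is a geminate; the first /k/ deletes. /zz/ is a geminate; the first /z/ deletes. /udakkuezzeabao/ → udakuezeabao.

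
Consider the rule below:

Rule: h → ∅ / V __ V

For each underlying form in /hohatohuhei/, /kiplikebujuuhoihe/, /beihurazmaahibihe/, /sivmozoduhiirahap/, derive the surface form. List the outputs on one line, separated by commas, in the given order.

hoatouei, kiplikebujuuoie, beiurazmaaibie, sivmozoduiiraap

/hohatohuhei/: /h/ occurs between vowels /o/ and /a/, so it deletes. /h/ occurs between vowels /o/ and /u/, so it deletes. /h/ occurs between vowels /u/ and /e/, so it deletes. → [hoatouei].
/kiplikebujuuhoihe/: /h/ occurs between vowels /u/ and /o/, so it deletes. /h/ occurs between vowels /i/ and /e/, so it deletes. → [kiplikebujuuoie].
/beihurazmaahibihe/: /h/ occurs between vowels /i/ and /u/, so it deletes. /h/ occurs between vowels /a/ and /i/, so it deletes. /h/ occurs between vowels /i/ and /e/, so it deletes. → [beiurazmaaibie].
/sivmozoduhiirahap/: /h/ occurs between vowels /u/ and /i/, so it deletes. /h/ occurs between vowels /a/ and /a/, so it deletes. → [sivmozoduiiraap].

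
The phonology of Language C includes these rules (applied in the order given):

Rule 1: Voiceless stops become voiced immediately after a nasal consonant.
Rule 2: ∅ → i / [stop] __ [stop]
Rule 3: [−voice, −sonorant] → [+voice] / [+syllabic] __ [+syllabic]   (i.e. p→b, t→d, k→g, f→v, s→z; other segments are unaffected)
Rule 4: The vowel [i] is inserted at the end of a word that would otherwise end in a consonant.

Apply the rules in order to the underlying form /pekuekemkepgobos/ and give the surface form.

Rule 1 (post-nasal voicing): /k/ is a voiceless stop immediately after the nasal /m/, so it voices to [g]. /pekuekemkepgobos/ → pekuekemgepgobos.
Rule 2 (stop-cluster i-epenthesis): /p/ and /g/ form a stop–stop cluster, so [i] is inserted between them. /pekuekemgepgobos/ → pekuekemgepigobos.
Rule 3 (intervocalic voicing): /k/ is a voiceless obstruent between vowels /e/ and /u/, so it voices to [g]. /k/ is a voiceless obstruent between vowels /e/ and /e/, so it voices to [g]. /p/ is a voiceless obstruent between vowels /e/ and /i/, so it voices to [b]. /pekuekemgepigobos/ → peguegemgebigobos.
Rule 4 (final i-epenthesis): the form ends in the consonant /s/, so [i] is inserted word-finally. /peguegemgebigobos/ → peguegemgebigobosi.

peguegemgebigobosi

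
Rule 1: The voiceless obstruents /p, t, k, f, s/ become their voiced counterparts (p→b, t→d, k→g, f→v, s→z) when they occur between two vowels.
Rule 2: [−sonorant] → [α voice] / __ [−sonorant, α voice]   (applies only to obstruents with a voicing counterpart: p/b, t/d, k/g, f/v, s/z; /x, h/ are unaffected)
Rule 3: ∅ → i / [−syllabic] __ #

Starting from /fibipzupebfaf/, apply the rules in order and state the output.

Rule 1 (intervocalic voicing): /p/ is a voiceless obstruent between vowels /u/ and /e/, so it voices to [b]. /fibipzupebfaf/ → fibipzubebfaf.
Rule 2 (regressive voicing assimilation): /p/ precedes the voiced obstruent /z/, so it voices to [b] by assimilation. /b/ precedes the voiceless obstruent /f/, so it devoices to [p] by assimilation. /fibipzubebfaf/ → fibibzubepfaf.
Rule 3 (final i-epenthesis): the form ends in the consonant /f/, so [i] is inserted word-finally. /fibibzubepfaf/ → fibibzubepfafi.

fibibzubepfafi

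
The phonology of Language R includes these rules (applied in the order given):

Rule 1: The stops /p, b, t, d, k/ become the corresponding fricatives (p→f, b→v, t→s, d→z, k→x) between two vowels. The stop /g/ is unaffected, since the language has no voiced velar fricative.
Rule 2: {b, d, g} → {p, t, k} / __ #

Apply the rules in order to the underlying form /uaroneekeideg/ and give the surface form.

Rule 1 (intervocalic spirantization): /k/ is a stop between vowels /e/ and /e/, so it spirantizes to the fricative [x]. /d/ is a stop between vowels /i/ and /e/, so it spirantizes to the fricative [z]. /uaroneekeideg/ → uaroneexeizeg.
Rule 2 (final devoicing): /g/ is a voiced stop in word-final position, so it devoices to [k]. /uaroneexeizeg/ → uaroneexeizek.

uaroneexeizek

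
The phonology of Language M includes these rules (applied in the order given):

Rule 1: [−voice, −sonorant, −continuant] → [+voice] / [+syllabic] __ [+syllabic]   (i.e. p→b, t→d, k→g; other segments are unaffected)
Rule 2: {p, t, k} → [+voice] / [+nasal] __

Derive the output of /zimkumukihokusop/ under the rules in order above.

Rule 1 (intervocalic voicing): /k/ is a voiceless stop between vowels /u/ and /i/, so it voices to [g]. /k/ is a voiceless stop between vowels /o/ and /u/, so it voices to [g]. /zimkumukihokusop/ → zimkumugihogusop.
Rule 2 (post-nasal voicing): /k/ is a voiceless stop immediately after the nasal /m/, so it voices to [g]. /zimkumugihogusop/ → zimgumugihogusop.

zimgumugihogusop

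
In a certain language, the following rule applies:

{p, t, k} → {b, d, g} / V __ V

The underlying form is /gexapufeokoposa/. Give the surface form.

/p/ is a voiceless stop between vowels /a/ and /u/, so it voices to [b].
/k/ is a voiceless stop between vowels /o/ and /o/, so it voices to [g].
/p/ is a voiceless stop between vowels /o/ and /o/, so it voices to [b].
Surface form: [gexabufeogobosa].

gexabufeogobosa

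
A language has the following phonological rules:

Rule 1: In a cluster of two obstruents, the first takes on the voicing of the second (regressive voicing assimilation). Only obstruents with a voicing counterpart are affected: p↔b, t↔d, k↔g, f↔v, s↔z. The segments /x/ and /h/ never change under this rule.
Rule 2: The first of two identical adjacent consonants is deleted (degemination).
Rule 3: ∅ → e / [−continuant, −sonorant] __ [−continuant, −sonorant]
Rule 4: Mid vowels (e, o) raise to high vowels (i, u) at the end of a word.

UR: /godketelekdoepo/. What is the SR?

Rule 1 (regressive voicing assimilation): /d/ precedes the voiceless obstruent /k/, so it devoices to [t] by assimilation. /k/ precedes the voiced obstruent /d/, so it voices to [g] by assimilation. /godketelekdoepo/ → gotketelegdoepo.
Rule 2 (degemination): no segment meets the environment; /gotketelegdoepo/ is unchanged.
Rule 3 (stop-cluster e-epenthesis): /t/ and /k/ form a stop–stop cluster, so [e] is inserted between them. /g/ and /d/ form a stop–stop cluster, so [e] is inserted between them. /gotketelegdoepo/ → goteketelegedoepo.
Rule 4 (final vowel raising): /o/ is a mid vowel in word-final position, so it raises to [u]. /goteketelegedoepo/ → goteketelegedoepu.

goteketelegedoepu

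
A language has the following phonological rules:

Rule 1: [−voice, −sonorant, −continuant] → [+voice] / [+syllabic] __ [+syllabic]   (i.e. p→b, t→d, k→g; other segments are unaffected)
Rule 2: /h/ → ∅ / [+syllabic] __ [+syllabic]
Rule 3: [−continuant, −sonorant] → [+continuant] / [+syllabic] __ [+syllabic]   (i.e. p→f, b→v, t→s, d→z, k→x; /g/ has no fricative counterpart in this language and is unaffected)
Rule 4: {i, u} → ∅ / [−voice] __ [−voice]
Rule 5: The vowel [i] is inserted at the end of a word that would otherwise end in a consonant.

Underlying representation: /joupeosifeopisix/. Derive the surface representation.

jouveosfeovisxi

Rule 1 (intervocalic voicing): /p/ is a voiceless stop between vowels /u/ and /e/, so it voices to [b]. /p/ is a voiceless stop between vowels /o/ and /i/, so it voices to [b]. /joupeosifeopisix/ → joubeosifeobisix.
Rule 2 (intervocalic h-deletion): no segment meets the environment; /joubeosifeobisix/ is unchanged.
Rule 3 (intervocalic spirantization): /b/ is a stop between vowels /u/ and /e/, so it spirantizes to the fricative [v]. /b/ is a stop between vowels /o/ and /i/, so it spirantizes to the fricative [v]. /joubeosifeobisix/ → jouveosifeovisix.
Rule 4 (high vowel syncope): /i/ is a high vowel flanked by voiceless consonants /s/ and /f/, so it deletes. /i/ is a high vowel flanked by voiceless consonants /s/ and /x/, so it deletes. /jouveosifeovisix/ → jouveosfeovisx.
Rule 5 (final i-epenthesis): the form ends in the consonant /x/, so [i] is inserted word-finally. /jouveosfeovisx/ → jouveosfeovisxi.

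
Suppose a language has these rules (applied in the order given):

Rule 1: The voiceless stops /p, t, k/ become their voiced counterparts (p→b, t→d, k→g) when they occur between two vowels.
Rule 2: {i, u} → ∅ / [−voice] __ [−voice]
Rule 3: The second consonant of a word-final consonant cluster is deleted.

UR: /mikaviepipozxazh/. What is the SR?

migaviebibozxaz

Rule 1 (intervocalic voicing): /k/ is a voiceless stop between vowels /i/ and /a/, so it voices to [g]. /p/ is a voiceless stop between vowels /e/ and /i/, so it voices to [b]. /p/ is a voiceless stop between vowels /i/ and /o/, so it voices to [b]. /mikaviepipozxazh/ → migaviebibozxazh.
Rule 2 (high vowel syncope): no segment meets the environment; /migaviebibozxazh/ is unchanged.
Rule 3 (final cluster simplification): /h/ is the second consonant of a word-final cluster /zh/, so it deletes. /migaviebibozxazh/ → migaviebibozxaz.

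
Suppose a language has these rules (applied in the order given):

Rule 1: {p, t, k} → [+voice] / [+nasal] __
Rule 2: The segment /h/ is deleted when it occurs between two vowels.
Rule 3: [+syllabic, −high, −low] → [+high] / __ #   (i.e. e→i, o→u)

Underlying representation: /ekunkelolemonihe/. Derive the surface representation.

Rule 1 (post-nasal voicing): /k/ is a voiceless stop immediately after the nasal /n/, so it voices to [g]. /ekunkelolemonihe/ → ekungelolemonihe.
Rule 2 (intervocalic h-deletion): /h/ occurs between vowels /i/ and /e/, so it deletes. /ekungelolemonihe/ → ekungelolemonie.
Rule 3 (final vowel raising): /e/ is a mid vowel in word-final position, so it raises to [i]. /ekungelolemonie/ → ekungelolemonii.

ekungelolemonii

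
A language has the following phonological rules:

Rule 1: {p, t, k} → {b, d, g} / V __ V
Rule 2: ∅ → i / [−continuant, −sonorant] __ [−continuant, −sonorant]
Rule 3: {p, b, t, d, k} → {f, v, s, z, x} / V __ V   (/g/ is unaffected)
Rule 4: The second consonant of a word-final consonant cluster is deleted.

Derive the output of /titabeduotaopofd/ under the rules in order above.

tizavezuozaovof

Rule 1 (intervocalic voicing): /t/ is a voiceless stop between vowels /i/ and /a/, so it voices to [d]. /t/ is a voiceless stop between vowels /o/ and /a/, so it voices to [d]. /p/ is a voiceless stop between vowels /o/ and /o/, so it voices to [b]. /titabeduotaopofd/ → tidabeduodaobofd.
Rule 2 (stop-cluster i-epenthesis): no segment meets the environment; /tidabeduodaobofd/ is unchanged.
Rule 3 (intervocalic spirantization): /d/ is a stop between vowels /i/ and /a/, so it spirantizes to the fricative [z]. /b/ is a stop between vowels /a/ and /e/, so it spirantizes to the fricative [v]. /d/ is a stop between vowels /e/ and /u/, so it spirantizes to the fricative [z]. /d/ is a stop between vowels /o/ and /a/, so it spirantizes to the fricative [z]. /b/ is a stop between vowels /o/ and /o/, so it spirantizes to the fricative [v]. /tidabeduodaobofd/ → tizavezuozaovofd.
Rule 4 (final cluster simplification): /d/ is the second consonant of a word-final cluster /fd/, so it deletes. /tizavezuozaovofd/ → tizavezuozaovof.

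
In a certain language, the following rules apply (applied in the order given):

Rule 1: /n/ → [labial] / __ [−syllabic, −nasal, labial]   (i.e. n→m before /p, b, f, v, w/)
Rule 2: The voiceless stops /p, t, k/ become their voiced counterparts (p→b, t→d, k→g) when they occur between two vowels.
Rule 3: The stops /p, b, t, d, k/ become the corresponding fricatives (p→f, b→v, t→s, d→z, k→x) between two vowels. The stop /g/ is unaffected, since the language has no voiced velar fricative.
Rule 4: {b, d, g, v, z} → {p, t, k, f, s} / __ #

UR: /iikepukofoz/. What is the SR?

Rule 1 (nasal place assimilation): no segment meets the environment; /iikepukofoz/ is unchanged.
Rule 2 (intervocalic voicing): /k/ is a voiceless stop between vowels /i/ and /e/, so it voices to [g]. /p/ is a voiceless stop between vowels /e/ and /u/, so it voices to [b]. /k/ is a voiceless stop between vowels /u/ and /o/, so it voices to [g]. /iikepukofoz/ → iigebugofoz.
Rule 3 (intervocalic spirantization): /b/ is a stop between vowels /e/ and /u/, so it spirantizes to the fricative [v]. /iigebugofoz/ → iigevugofoz.
Rule 4 (final devoicing): /z/ is a voiced obstruent in word-final position, so it devoices to [s]. /iigevugofoz/ → iigevugofos.

iigevugofos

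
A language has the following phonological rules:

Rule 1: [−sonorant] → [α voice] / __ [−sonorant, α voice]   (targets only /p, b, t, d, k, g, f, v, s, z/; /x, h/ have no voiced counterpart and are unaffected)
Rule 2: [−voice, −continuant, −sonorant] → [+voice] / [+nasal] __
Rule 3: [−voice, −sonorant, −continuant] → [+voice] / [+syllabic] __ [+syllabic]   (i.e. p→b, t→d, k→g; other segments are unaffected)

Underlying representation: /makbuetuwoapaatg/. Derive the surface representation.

Rule 1 (regressive voicing assimilation): /k/ precedes the voiced obstruent /b/, so it voices to [g] by assimilation. /t/ precedes the voiced obstruent /g/, so it voices to [d] by assimilation. /makbuetuwoapaatg/ → magbuetuwoapaadg.
Rule 2 (post-nasal voicing): no segment meets the environment; /magbuetuwoapaadg/ is unchanged.
Rule 3 (intervocalic voicing): /t/ is a voiceless stop between vowels /e/ and /u/, so it voices to [d]. /p/ is a voiceless stop between vowels /a/ and /a/, so it voices to [b]. /magbuetuwoapaadg/ → magbueduwoabaadg.

magbueduwoabaadg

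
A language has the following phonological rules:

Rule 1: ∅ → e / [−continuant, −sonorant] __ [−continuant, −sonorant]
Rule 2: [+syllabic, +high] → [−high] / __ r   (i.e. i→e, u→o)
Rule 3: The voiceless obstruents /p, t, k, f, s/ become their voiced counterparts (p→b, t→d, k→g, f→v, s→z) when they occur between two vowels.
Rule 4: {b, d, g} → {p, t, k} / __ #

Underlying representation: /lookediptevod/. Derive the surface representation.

Rule 1 (stop-cluster e-epenthesis): /p/ and /t/ form a stop–stop cluster, so [e] is inserted between them. /lookediptevod/ → lookedipetevod.
Rule 2 (pre-rhotic lowering): no segment meets the environment; /lookedipetevod/ is unchanged.
Rule 3 (intervocalic voicing): /k/ is a voiceless obstruent between vowels /o/ and /e/, so it voices to [g]. /p/ is a voiceless obstruent between vowels /i/ and /e/, so it voices to [b]. /t/ is a voiceless obstruent between vowels /e/ and /e/, so it voices to [d]. /lookedipetevod/ → loogedibedevod.
Rule 4 (final devoicing): /d/ is a voiced stop in word-final position, so it devoices to [t]. /loogedibedevod/ → loogedibedevot.

loogedibedevot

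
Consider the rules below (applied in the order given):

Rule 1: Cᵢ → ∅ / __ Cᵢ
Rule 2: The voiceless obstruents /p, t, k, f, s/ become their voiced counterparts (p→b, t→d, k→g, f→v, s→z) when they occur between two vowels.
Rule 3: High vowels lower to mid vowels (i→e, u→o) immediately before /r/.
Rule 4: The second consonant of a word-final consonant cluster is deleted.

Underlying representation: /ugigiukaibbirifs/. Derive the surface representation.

Rule 1 (degemination): /bb/ is a geminate; the first /b/ deletes. /ugigiukaibbirifs/ → ugigiukaibirifs.
Rule 2 (intervocalic voicing): /k/ is a voiceless obstruent between vowels /u/ and /a/, so it voices to [g]. /ugigiukaibirifs/ → ugigiugaibirifs.
Rule 3 (pre-rhotic lowering): /i/ is a high vowel immediately before /r/, so it lowers to [e]. /ugigiugaibirifs/ → ugigiugaiberifs.
Rule 4 (final cluster simplification): /s/ is the second consonant of a word-final cluster /fs/, so it deletes. /ugigiugaiberifs/ → ugigiugaiberif.

ugigiugaiberif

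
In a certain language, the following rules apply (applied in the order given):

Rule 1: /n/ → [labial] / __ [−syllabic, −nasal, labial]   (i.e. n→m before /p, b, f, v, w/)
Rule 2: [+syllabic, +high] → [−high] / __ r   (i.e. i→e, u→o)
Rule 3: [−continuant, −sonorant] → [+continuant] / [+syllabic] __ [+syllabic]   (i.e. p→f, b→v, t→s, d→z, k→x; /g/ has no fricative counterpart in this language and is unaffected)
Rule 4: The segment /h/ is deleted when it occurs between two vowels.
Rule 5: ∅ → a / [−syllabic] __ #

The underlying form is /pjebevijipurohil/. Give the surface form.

pjevevijiforoila

Rule 1 (nasal place assimilation): no segment meets the environment; /pjebevijipurohil/ is unchanged.
Rule 2 (pre-rhotic lowering): /u/ is a high vowel immediately before /r/, so it lowers to [o]. /pjebevijipurohil/ → pjebevijiporohil.
Rule 3 (intervocalic spirantization): /b/ is a stop between vowels /e/ and /e/, so it spirantizes to the fricative [v]. /p/ is a stop between vowels /i/ and /o/, so it spirantizes to the fricative [f]. /pjebevijiporohil/ → pjevevijiforohil.
Rule 4 (intervocalic h-deletion): /h/ occurs between vowels /o/ and /i/, so it deletes. /pjevevijiforohil/ → pjevevijiforoil.
Rule 5 (final a-epenthesis): the form ends in the consonant /l/, so [a] is inserted word-finally. /pjevevijiforoil/ → pjevevijiforoila.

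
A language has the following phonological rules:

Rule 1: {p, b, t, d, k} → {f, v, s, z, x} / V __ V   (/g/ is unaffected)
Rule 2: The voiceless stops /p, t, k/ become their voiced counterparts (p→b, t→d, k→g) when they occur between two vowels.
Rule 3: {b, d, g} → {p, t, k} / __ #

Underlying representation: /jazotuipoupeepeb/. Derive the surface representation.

jazosuifoufeefep

Rule 1 (intervocalic spirantization): /t/ is a stop between vowels /o/ and /u/, so it spirantizes to the fricative [s]. /p/ is a stop between vowels /i/ and /o/, so it spirantizes to the fricative [f]. /p/ is a stop between vowels /u/ and /e/, so it spirantizes to the fricative [f]. /p/ is a stop between vowels /e/ and /e/, so it spirantizes to the fricative [f]. /jazotuipoupeepeb/ → jazosuifoufeefeb.
Rule 2 (intervocalic voicing): no segment meets the environment; /jazosuifoufeefeb/ is unchanged.
Rule 3 (final devoicing): /b/ is a voiced stop in word-final position, so it devoices to [p]. /jazosuifoufeefeb/ → jazosuifoufeefep.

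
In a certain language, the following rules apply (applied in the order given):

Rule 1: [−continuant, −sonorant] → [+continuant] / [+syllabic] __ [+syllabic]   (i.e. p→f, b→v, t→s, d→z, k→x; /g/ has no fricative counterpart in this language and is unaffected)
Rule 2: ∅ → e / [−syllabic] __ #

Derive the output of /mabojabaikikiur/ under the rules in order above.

mavojavaixixiure

Rule 1 (intervocalic spirantization): /b/ is a stop between vowels /a/ and /o/, so it spirantizes to the fricative [v]. /b/ is a stop between vowels /a/ and /a/, so it spirantizes to the fricative [v]. /k/ is a stop between vowels /i/ and /i/, so it spirantizes to the fricative [x]. /k/ is a stop between vowels /i/ and /i/, so it spirantizes to the fricative [x]. /mabojabaikikiur/ → mavojavaixixiur.
Rule 2 (final e-epenthesis): the form ends in the consonant /r/, so [e] is inserted word-finally. /mavojavaixixiur/ → mavojavaixixiure.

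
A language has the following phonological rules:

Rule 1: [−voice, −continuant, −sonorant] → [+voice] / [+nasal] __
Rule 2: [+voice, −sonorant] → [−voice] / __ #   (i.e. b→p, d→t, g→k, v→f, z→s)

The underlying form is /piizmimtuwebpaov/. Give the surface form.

Rule 1 (post-nasal voicing): /t/ is a voiceless stop immediately after the nasal /m/, so it voices to [d]. /piizmimtuwebpaov/ → piizmimduwebpaov.
Rule 2 (final devoicing): /v/ is a voiced obstruent in word-final position, so it devoices to [f]. /piizmimduwebpaov/ → piizmimduwebpaof.

piizmimduwebpaof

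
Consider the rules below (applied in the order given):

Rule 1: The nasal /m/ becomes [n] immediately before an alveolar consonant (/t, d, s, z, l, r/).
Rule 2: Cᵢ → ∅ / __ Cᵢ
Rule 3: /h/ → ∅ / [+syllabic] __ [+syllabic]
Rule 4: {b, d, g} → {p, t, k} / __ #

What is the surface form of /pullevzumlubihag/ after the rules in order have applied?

pulevzunlubiak

Rule 1 (nasal place assimilation): /m/ precedes the alveolar consonant /l/, so it assimilates in place to [n]. /pullevzumlubihag/ → pullevzunlubihag.
Rule 2 (degemination): /ll/ is a geminate; the first /l/ deletes. /pullevzunlubihag/ → pulevzunlubihag.
Rule 3 (intervocalic h-deletion): /h/ occurs between vowels /i/ and /a/, so it deletes. /pulevzunlubihag/ → pulevzunlubiag.
Rule 4 (final devoicing): /g/ is a voiced stop in word-final position, so it devoices to [k]. /pulevzunlubiag/ → pulevzunlubiak.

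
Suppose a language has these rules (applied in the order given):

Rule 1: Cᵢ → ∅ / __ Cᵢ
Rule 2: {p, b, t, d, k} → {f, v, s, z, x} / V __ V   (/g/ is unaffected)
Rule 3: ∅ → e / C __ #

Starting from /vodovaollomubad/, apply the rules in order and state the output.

vozovaolomuvade

Rule 1 (degemination): /ll/ is a geminate; the first /l/ deletes. /vodovaollomubad/ → vodovaolomubad.
Rule 2 (intervocalic spirantization): /d/ is a stop between vowels /o/ and /o/, so it spirantizes to the fricative [z]. /b/ is a stop between vowels /u/ and /a/, so it spirantizes to the fricative [v]. /vodovaolomubad/ → vozovaolomuvad.
Rule 3 (final e-epenthesis): the form ends in the consonant /d/, so [e] is inserted word-finally. /vozovaolomuvad/ → vozovaolomuvade.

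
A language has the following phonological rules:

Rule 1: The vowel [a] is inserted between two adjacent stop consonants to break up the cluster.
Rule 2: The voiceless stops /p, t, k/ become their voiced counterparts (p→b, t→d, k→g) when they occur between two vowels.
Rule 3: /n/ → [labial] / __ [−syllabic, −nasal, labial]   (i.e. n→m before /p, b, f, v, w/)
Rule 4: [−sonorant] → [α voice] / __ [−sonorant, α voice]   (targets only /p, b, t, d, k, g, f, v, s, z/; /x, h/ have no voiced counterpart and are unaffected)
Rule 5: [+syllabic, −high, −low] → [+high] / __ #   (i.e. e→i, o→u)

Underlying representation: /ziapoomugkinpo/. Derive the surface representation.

Rule 1 (stop-cluster a-epenthesis): /g/ and /k/ form a stop–stop cluster, so [a] is inserted between them. /ziapoomugkinpo/ → ziapoomugakinpo.
Rule 2 (intervocalic voicing): /p/ is a voiceless stop between vowels /a/ and /o/, so it voices to [b]. /k/ is a voiceless stop between vowels /a/ and /i/, so it voices to [g]. /ziapoomugakinpo/ → ziaboomugaginpo.
Rule 3 (nasal place assimilation): /n/ precedes the labial consonant /p/, so it assimilates in place to [m]. /ziaboomugaginpo/ → ziaboomugagimpo.
Rule 4 (regressive voicing assimilation): no segment meets the environment; /ziaboomugagimpo/ is unchanged.
Rule 5 (final vowel raising): /o/ is a mid vowel in word-final position, so it raises to [u]. /ziaboomugagimpo/ → ziaboomugagimpu.

ziaboomugagimpu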